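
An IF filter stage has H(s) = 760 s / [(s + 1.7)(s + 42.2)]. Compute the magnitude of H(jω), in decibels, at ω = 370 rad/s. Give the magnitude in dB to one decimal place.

|j370| = 370
|j370 + 1.7| = √(370² + 1.7²) = 370
|j370 + 42.2| = √(370² + 42.2²) = 372.4
|H(j370)| = 760 × 370 / (370 × 372.4) = 2.0408
20 log₁₀(2.0408) = 6.20 dB

6.2 dB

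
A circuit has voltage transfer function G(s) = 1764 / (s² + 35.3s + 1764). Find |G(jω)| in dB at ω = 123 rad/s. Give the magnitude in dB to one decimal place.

|(j123)² + 35.3(j123) + 1764| = |-13365 + j4341.9| = 1.405e+04
|G(j123)| = 1764 / 1.405e+04 = 0.12553
20 log₁₀(0.12553) = -18.03 dB

-18.0 dB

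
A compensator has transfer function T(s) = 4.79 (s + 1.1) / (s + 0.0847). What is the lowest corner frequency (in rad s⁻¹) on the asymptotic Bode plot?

Break frequencies occur at each pole and zero magnitude: 0.0847 rad s⁻¹, 1.1 rad s⁻¹.
The lowest is 0.0847 rad s⁻¹.

0.0847 rad s⁻¹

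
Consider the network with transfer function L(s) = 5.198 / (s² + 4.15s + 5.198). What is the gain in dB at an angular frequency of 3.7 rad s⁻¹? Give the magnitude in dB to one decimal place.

-10.6 dB

|(j3.7)² + 4.15(j3.7) + 5.198| = |-8.492 + j15.355| = 17.55
|L(j3.7)| = 5.198 / 17.55 = 0.29624
20 log₁₀(0.29624) = -10.57 dB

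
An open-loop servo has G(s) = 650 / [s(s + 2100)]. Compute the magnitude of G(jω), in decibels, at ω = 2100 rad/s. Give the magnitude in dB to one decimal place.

-79.6 dB

|j2100 + 2100| = √(2100² + 2100²) = 2970
|j2100| = 2100
|G(j2100)| = 650 / (2970 × 2100) = 0.00010422
20 log₁₀(0.00010422) = -79.64 dB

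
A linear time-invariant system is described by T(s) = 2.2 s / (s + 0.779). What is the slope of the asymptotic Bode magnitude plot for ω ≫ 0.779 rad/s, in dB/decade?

0 dB/decade

With 1 zero and 1 pole, the high-frequency asymptotic slope is 20 × (1 − 1) = 0 dB/decade.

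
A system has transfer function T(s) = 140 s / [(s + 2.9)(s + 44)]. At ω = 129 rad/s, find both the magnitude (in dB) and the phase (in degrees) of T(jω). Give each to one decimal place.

|j129| = 129
|j129 + 2.9| = √(129² + 2.9²) = 129
|j129 + 44| = √(129² + 44²) = 136.3
|T(j129)| = 140 × 129 / (129 × 136.3) = 1.0269
20 log₁₀(1.0269) = 0.23 dB
∠(j129) = 90.00°
∠(j129 + 2.9) = arctan(129/2.9) = 88.71°
∠(j129 + 44) = arctan(129/44) = 71.17°
∠T(j129) = 90.00° − (88.71° + 71.17°) = -69.88°

|T| = 0.2 dB, ∠T = -69.9°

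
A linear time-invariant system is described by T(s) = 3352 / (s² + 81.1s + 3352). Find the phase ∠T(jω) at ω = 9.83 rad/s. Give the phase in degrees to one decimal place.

-13.8°

∠[(j9.83)² + 81.1(j9.83) + 3352] = ∠[3255.4 + j797.21] = 13.76°
∠T(j9.83) = −13.76° = -13.76°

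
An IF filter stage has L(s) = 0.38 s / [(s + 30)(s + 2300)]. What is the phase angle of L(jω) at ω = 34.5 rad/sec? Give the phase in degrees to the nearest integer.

40 deg

∠(j34.5) = 90.00°
∠(j34.5 + 30) = arctan(34.5/30) = 48.99°
∠(j34.5 + 2300) = arctan(34.5/2300) = 0.86°
∠L(j34.5) = 90.00° − (48.99° + 0.86°) = 40.15°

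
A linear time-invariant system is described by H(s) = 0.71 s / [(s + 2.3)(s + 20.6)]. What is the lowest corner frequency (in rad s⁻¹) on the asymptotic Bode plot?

Break frequencies occur at each pole and zero magnitude: 2.3 rad s⁻¹, 20.6 rad s⁻¹.
The lowest is 2.3 rad s⁻¹.

2.3 rad s⁻¹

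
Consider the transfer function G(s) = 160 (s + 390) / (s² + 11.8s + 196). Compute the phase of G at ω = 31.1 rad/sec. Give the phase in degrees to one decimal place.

∠(j31.1 + 390) = arctan(31.1/390) = 4.56°
∠[(j31.1)² + 11.8(j31.1) + 196] = ∠[-771.21 + j366.98] = 154.55°
∠G(j31.1) = 4.56° − 154.55° = -149.99°

-150.0°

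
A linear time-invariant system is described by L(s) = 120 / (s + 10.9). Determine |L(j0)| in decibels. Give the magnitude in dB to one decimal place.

L(0) = 120 / 10.9 = 11.009
20 log₁₀(11.009) = 20.84 dB

20.8 dB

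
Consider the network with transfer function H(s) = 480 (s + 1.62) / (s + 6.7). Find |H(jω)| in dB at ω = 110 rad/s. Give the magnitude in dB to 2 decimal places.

53.61 dB

|j110 + 1.62| = √(110² + 1.62²) = 110
|j110 + 6.7| = √(110² + 6.7²) = 110.2
|H(j110)| = 480 × 110 / 110.2 = 479.16
20 log₁₀(479.16) = 53.610 dB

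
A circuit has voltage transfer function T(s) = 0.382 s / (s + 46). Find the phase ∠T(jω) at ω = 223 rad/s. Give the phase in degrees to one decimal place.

11.7 deg

∠(j223) = 90.00°
∠(j223 + 46) = arctan(223/46) = 78.34°
∠T(j223) = 90.00° − 78.34° = 11.66°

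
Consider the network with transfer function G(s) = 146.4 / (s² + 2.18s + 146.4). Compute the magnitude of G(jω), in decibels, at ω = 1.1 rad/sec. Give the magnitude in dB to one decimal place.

0.1 dB

|(j1.1)² + 2.18(j1.1) + 146.4| = |145.19 + j2.398| = 145.2
|G(j1.1)| = 146.4 / 145.2 = 1.0082
20 log₁₀(1.0082) = 0.07 dB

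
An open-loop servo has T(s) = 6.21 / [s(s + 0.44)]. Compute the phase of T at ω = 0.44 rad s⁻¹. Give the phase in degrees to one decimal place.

-135.0°

∠(j0.44 + 0.44) = arctan(0.44/0.44) = 45.00°
∠(j0.44) = 90.00°
∠T(j0.44) = − (45.00° + 90.00°) = -135.00°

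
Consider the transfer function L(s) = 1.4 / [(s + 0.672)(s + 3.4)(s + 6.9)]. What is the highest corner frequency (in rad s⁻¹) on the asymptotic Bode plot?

6.9 rad s⁻¹

Break frequencies occur at each pole and zero magnitude: 0.672 rad s⁻¹, 3.4 rad s⁻¹, 6.9 rad s⁻¹.
The highest is 6.9 rad s⁻¹.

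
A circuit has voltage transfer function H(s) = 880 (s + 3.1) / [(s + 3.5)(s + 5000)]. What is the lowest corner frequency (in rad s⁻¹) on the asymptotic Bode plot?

Break frequencies occur at each pole and zero magnitude: 3.1 rad s⁻¹, 3.5 rad s⁻¹, 5000 rad s⁻¹.
The lowest is 3.1 rad s⁻¹.

3.1 rad s⁻¹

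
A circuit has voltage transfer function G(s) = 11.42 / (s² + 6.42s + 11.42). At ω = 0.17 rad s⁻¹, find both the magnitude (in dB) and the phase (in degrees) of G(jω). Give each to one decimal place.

|(j0.17)² + 6.42(j0.17) + 11.42| = |11.391 + j1.0914| = 11.44
|G(j0.17)| = 11.42 / 11.44 = 0.99797
20 log₁₀(0.99797) = -0.02 dB
∠[(j0.17)² + 6.42(j0.17) + 11.42] = ∠[11.391 + j1.0914] = 5.47°
∠G(j0.17) = −5.47° = -5.47°

|G| = -0.0 dB, ∠G = -5.5 deg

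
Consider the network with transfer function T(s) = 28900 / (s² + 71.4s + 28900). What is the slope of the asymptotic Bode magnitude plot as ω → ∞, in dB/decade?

With 0 zeros and 2 poles, the high-frequency asymptotic slope is 20 × (0 − 2) = -40 dB/decade.

-40 dB/decade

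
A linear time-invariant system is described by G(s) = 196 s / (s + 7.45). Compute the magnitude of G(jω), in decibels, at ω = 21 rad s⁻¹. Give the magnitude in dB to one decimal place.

45.3 dB

|j21| = 21
|j21 + 7.45| = √(21² + 7.45²) = 22.28
|G(j21)| = 196 × 21 / 22.28 = 184.72
20 log₁₀(184.72) = 45.33 dB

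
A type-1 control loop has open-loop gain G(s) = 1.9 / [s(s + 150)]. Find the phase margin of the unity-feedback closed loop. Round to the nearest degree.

90°

Gain crossover: |G(jω)| = 1 at ω ≈ 0.0127 rad s⁻¹.
∠G(j0.0127) = −90° − arctan(0.0127/150) ≈ -90.00°
PM = 180° + (-90.00°) = 90.00°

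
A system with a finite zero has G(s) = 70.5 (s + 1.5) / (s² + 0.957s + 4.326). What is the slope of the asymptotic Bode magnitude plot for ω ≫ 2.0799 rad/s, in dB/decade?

With 1 zero and 2 poles, the high-frequency asymptotic slope is 20 × (1 − 2) = -20 dB/decade.

-20 dB/decade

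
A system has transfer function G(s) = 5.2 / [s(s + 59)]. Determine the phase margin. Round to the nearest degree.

Gain crossover: |G(jω)| = 1 at ω ≈ 0.0881 rad/sec.
∠G(j0.0881) = −90° − arctan(0.0881/59) ≈ -90.09°
PM = 180° + (-90.09°) = 89.91°

90°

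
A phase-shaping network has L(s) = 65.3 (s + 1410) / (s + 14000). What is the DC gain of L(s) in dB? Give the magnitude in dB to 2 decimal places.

L(0) = 65.3 × 1410 / 14000 = 6.5766
20 log₁₀(6.5766) = 16.360 dB

16.36 dB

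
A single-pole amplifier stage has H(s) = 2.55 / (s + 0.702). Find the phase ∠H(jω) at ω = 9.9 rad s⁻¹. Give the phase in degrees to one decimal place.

∠(j9.9 + 0.702) = arctan(9.9/0.702) = 85.94°
∠H(j9.9) = −85.94° = -85.94°

-85.9°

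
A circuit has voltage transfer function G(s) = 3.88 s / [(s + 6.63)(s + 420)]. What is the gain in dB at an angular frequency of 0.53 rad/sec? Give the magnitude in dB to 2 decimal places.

-62.66 dB

|j0.53| = 0.53
|j0.53 + 6.63| = √(0.53² + 6.63²) = 6.651
|j0.53 + 420| = √(0.53² + 420²) = 420
|G(j0.53)| = 3.88 × 0.53 / (6.651 × 420) = 0.00073614
20 log₁₀(0.00073614) = -62.661 dB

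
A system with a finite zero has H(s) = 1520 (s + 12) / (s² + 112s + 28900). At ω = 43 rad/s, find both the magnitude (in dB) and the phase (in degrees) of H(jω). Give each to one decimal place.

|H| = 7.9 dB, ∠H = 64.3°

|j43 + 12| = √(43² + 12²) = 44.64
|(j43)² + 112(j43) + 28900| = |27051 + j4816| = 2.748e+04
|H(j43)| = 1520 × 44.64 / 2.748e+04 = 2.4697
20 log₁₀(2.4697) = 7.85 dB
∠(j43 + 12) = arctan(43/12) = 74.41°
∠[(j43)² + 112(j43) + 28900] = ∠[27051 + j4816] = 10.09°
∠H(j43) = 74.41° − 10.09° = 64.31°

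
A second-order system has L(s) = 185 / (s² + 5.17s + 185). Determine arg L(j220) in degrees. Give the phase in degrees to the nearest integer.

∠[(j220)² + 5.17(j220) + 185] = ∠[-48215 + j1137.4] = 178.65°
∠L(j220) = −178.65° = -178.65°

-179 deg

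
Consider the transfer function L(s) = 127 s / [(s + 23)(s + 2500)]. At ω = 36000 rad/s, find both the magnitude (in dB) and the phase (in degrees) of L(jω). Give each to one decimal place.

|L| = -49.1 dB, ∠L = -86.0°

|j36000| = 3.6e+04
|j36000 + 23| = √(36000² + 23²) = 3.6e+04
|j36000 + 2500| = √(36000² + 2500²) = 3.609e+04
|L(j36000)| = 127 × 3.6e+04 / (3.6e+04 × 3.609e+04) = 0.0035193
20 log₁₀(0.0035193) = -49.07 dB
∠(j36000) = 90.00°
∠(j36000 + 23) = arctan(36000/23) = 89.96°
∠(j36000 + 2500) = arctan(36000/2500) = 86.03°
∠L(j36000) = 90.00° − (89.96° + 86.03°) = -85.99°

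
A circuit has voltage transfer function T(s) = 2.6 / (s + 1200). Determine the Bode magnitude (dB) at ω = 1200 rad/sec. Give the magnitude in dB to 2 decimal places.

-56.29 dB

|j1200 + 1200| = √(1200² + 1200²) = 1697
|T(j1200)| = 2.6 / 1697 = 0.0015321
20 log₁₀(0.0015321) = -56.294 dB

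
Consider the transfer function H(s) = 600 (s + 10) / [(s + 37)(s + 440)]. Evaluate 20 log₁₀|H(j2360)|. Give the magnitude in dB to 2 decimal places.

-12.04 dB

|j2360 + 10| = √(2360² + 10²) = 2360
|j2360 + 37| = √(2360² + 37²) = 2360
|j2360 + 440| = √(2360² + 440²) = 2401
|H(j2360)| = 600 × 2360 / (2360 × 2401) = 0.2499
20 log₁₀(0.2499) = -12.045 dB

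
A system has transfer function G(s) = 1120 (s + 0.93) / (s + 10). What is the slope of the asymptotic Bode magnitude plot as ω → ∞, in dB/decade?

With 1 zero and 1 pole, the high-frequency asymptotic slope is 20 × (1 − 1) = 0 dB/decade.

0 dB/decade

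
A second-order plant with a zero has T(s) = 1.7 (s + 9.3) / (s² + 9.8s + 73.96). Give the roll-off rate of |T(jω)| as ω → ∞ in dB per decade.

With 1 zero and 2 poles, the high-frequency asymptotic slope is 20 × (1 − 2) = -20 dB/decade.

-20 dB/decade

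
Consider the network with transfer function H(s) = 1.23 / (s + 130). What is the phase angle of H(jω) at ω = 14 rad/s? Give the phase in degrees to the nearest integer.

-6°

∠(j14 + 130) = arctan(14/130) = 6.15°
∠H(j14) = −6.15° = -6.15°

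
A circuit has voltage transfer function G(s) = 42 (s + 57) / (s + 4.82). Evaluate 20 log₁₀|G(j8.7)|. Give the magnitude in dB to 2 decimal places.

47.73 dB

|j8.7 + 57| = √(8.7² + 57²) = 57.66
|j8.7 + 4.82| = √(8.7² + 4.82²) = 9.946
|G(j8.7)| = 42 × 57.66 / 9.946 = 243.49
20 log₁₀(243.49) = 47.730 dB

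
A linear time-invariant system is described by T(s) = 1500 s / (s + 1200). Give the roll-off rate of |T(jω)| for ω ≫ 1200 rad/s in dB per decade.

With 1 zero and 1 pole, the high-frequency asymptotic slope is 20 × (1 − 1) = 0 dB/decade.

0 dB/decade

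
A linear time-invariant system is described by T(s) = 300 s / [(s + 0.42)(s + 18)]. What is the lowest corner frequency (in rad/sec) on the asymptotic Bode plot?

Break frequencies occur at each pole and zero magnitude: 0.42 rad/sec, 18 rad/sec.
The lowest is 0.42 rad/sec.

0.42 rad/sec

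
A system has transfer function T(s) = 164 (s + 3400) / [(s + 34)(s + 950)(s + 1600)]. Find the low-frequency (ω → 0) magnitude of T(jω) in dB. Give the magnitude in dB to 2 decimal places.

T(0) = 164 × 3400 / (34 × 950 × 1600) = 0.010789
20 log₁₀(0.010789) = -39.340 dB

-39.34 dB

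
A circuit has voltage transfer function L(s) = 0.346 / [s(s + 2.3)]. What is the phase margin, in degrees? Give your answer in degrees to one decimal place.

Gain crossover: |L(jω)| = 1 at ω ≈ 0.15 rad/s.
∠L(j0.15) = −90° − arctan(0.15/2.3) ≈ -93.73°
PM = 180° + (-93.73°) = 86.27°

86.3 deg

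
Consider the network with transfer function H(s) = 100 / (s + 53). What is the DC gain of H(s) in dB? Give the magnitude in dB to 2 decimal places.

5.51 dB

H(0) = 100 / 53 = 1.8868
20 log₁₀(1.8868) = 5.514 dB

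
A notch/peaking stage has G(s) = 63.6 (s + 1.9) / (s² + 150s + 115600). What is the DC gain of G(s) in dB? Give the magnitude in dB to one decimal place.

G(0) = 63.6 × 1.9 / 115600 = 0.0010453
20 log₁₀(0.0010453) = -59.61 dB

-59.6 dB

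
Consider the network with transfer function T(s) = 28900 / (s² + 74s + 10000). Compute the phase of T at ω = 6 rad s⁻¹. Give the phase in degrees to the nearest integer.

∠[(j6)² + 74(j6) + 10000] = ∠[9964 + j444] = 2.55°
∠T(j6) = −2.55° = -2.55°

-3°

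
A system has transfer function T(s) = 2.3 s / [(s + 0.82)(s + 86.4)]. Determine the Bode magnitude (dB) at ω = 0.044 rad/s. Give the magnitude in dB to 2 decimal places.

-56.92 dB

|j0.044| = 0.044
|j0.044 + 0.82| = √(0.044² + 0.82²) = 0.8212
|j0.044 + 86.4| = √(0.044² + 86.4²) = 86.4
|T(j0.044)| = 2.3 × 0.044 / (0.8212 × 86.4) = 0.0014264
20 log₁₀(0.0014264) = -56.915 dB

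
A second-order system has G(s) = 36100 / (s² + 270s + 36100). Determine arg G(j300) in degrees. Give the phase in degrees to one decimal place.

-123.6°

∠[(j300)² + 270(j300) + 36100] = ∠[-53900 + j81000] = 123.64°
∠G(j300) = −123.64° = -123.64°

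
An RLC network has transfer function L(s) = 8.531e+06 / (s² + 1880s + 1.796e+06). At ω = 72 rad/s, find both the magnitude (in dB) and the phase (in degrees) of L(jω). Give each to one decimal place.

|(j72)² + 1880(j72) + 1.796e+06| = |1.7908e+06 + j1.3536e+05| = 1.796e+06
|L(j72)| = 8.531e+06 / 1.796e+06 = 4.7502
20 log₁₀(4.7502) = 13.53 dB
∠[(j72)² + 1880(j72) + 1.796e+06] = ∠[1.7908e+06 + j1.3536e+05] = 4.32°
∠L(j72) = −4.32° = -4.32°

|L| = 13.5 dB, ∠L = -4.3°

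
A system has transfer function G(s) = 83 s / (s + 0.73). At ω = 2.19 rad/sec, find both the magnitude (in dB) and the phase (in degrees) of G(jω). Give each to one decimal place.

|j2.19| = 2.19
|j2.19 + 0.73| = √(2.19² + 0.73²) = 2.308
|G(j2.19)| = 83 × 2.19 / 2.308 = 78.741
20 log₁₀(78.741) = 37.92 dB
∠(j2.19) = 90.00°
∠(j2.19 + 0.73) = arctan(2.19/0.73) = 71.57°
∠G(j2.19) = 90.00° − 71.57° = 18.43°

|G| = 37.9 dB, ∠G = 18.4 deg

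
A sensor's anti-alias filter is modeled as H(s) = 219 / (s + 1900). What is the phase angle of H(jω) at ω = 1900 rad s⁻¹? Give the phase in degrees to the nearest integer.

∠(j1900 + 1900) = arctan(1900/1900) = 45.00°
∠H(j1900) = −45.00° = -45.00°

-45°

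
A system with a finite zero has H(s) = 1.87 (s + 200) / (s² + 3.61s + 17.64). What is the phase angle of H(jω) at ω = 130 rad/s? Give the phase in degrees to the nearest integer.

-145 deg

∠(j130 + 200) = arctan(130/200) = 33.02°
∠[(j130)² + 3.61(j130) + 17.64] = ∠[-16882 + j469.3] = 178.41°
∠H(j130) = 33.02° − 178.41° = -145.38°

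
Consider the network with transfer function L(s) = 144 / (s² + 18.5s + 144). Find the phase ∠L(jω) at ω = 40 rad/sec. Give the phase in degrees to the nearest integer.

-153°

∠[(j40)² + 18.5(j40) + 144] = ∠[-1456 + j740] = 153.06°
∠L(j40) = −153.06° = -153.06°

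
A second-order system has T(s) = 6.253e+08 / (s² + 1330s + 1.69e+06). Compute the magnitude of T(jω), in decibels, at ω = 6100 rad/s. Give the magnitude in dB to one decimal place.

24.7 dB

|(j6100)² + 1330(j6100) + 1.69e+06| = |-3.552e+07 + j8.113e+06| = 3.643e+07
|T(j6100)| = 6.253e+08 / 3.643e+07 = 17.162
20 log₁₀(17.162) = 24.69 dB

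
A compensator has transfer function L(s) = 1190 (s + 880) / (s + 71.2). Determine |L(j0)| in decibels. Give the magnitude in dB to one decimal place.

L(0) = 1190 × 880 / 71.2 = 14708
20 log₁₀(14708) = 83.35 dB

83.4 dB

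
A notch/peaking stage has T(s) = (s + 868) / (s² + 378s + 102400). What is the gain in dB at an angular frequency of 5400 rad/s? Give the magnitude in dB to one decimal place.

|j5400 + 868| = √(5400² + 868²) = 5469
|(j5400)² + 378(j5400) + 102400| = |-2.9058e+07 + j2.0412e+06| = 2.913e+07
|T(j5400)| = 1 × 5469 / 2.913e+07 = 0.00018776
20 log₁₀(0.00018776) = -74.53 dB

-74.5 dB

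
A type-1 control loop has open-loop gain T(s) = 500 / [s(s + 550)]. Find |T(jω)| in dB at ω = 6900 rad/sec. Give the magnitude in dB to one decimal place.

|j6900 + 550| = √(6900² + 550²) = 6922
|j6900| = 6900
|T(j6900)| = 500 / (6922 × 6900) = 1.0469e-05
20 log₁₀(1.0469e-05) = -99.60 dB

-99.6 dB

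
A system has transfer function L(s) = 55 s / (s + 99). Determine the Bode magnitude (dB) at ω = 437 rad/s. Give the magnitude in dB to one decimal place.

34.6 dB

|j437| = 437
|j437 + 99| = √(437² + 99²) = 448.1
|L(j437)| = 55 × 437 / 448.1 = 53.641
20 log₁₀(53.641) = 34.59 dB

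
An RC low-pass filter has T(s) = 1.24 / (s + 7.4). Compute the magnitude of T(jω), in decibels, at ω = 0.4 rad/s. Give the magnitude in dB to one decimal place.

-15.5 dB

|j0.4 + 7.4| = √(0.4² + 7.4²) = 7.411
|T(j0.4)| = 1.24 / 7.411 = 0.16732
20 log₁₀(0.16732) = -15.53 dB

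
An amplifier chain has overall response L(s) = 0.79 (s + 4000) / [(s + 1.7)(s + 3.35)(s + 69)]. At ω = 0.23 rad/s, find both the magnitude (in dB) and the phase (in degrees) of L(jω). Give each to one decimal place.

|L| = 18.0 dB, ∠L = -11.8°

|j0.23 + 4000| = √(0.23² + 4000²) = 4000
|j0.23 + 1.7| = √(0.23² + 1.7²) = 1.715
|j0.23 + 3.35| = √(0.23² + 3.35²) = 3.358
|j0.23 + 69| = √(0.23² + 69²) = 69
|L(j0.23)| = 0.79 × 4000 / (1.715 × 3.358 × 69) = 7.9503
20 log₁₀(7.9503) = 18.01 dB
∠(j0.23 + 4000) = arctan(0.23/4000) = 0.00°
∠(j0.23 + 1.7) = arctan(0.23/1.7) = 7.70°
∠(j0.23 + 3.35) = arctan(0.23/3.35) = 3.93°
∠(j0.23 + 69) = arctan(0.23/69) = 0.19°
∠L(j0.23) = 0.00° − (7.70° + 3.93° + 0.19°) = -11.82°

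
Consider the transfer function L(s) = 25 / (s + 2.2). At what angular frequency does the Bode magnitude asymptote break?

The single real pole at s = −2.2 gives a corner at ω = 2.2 rad/s.

2.2 rad/s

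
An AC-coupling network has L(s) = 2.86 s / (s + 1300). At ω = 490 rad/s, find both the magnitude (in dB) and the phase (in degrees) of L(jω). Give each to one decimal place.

|L| = 0.1 dB, ∠L = 69.3 deg

|j490| = 490
|j490 + 1300| = √(490² + 1300²) = 1389
|L(j490)| = 2.86 × 490 / 1389 = 1.0087
20 log₁₀(1.0087) = 0.08 dB
∠(j490) = 90.00°
∠(j490 + 1300) = arctan(490/1300) = 20.65°
∠L(j490) = 90.00° − 20.65° = 69.35°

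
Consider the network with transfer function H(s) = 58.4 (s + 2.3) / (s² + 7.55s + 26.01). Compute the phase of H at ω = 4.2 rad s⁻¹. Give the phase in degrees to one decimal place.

∠(j4.2 + 2.3) = arctan(4.2/2.3) = 61.29°
∠[(j4.2)² + 7.55(j4.2) + 26.01] = ∠[8.37 + j31.71] = 75.21°
∠H(j4.2) = 61.29° − 75.21° = -13.92°

-13.9 deg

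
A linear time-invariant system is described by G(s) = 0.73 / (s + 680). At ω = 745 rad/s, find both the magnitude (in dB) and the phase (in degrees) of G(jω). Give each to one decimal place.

|G| = -62.8 dB, ∠G = -47.6°

|j745 + 680| = √(745² + 680²) = 1009
|G(j745)| = 0.73 / 1009 = 0.00072372
20 log₁₀(0.00072372) = -62.81 dB
∠(j745 + 680) = arctan(745/680) = 47.61°
∠G(j745) = −47.61° = -47.61°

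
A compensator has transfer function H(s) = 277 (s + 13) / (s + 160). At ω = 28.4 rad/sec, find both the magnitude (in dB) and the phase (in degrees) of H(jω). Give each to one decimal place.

|H| = 34.5 dB, ∠H = 55.3°

|j28.4 + 13| = √(28.4² + 13²) = 31.23
|j28.4 + 160| = √(28.4² + 160²) = 162.5
|H(j28.4)| = 277 × 31.23 / 162.5 = 53.242
20 log₁₀(53.242) = 34.53 dB
∠(j28.4 + 13) = arctan(28.4/13) = 65.40°
∠(j28.4 + 160) = arctan(28.4/160) = 10.07°
∠H(j28.4) = 65.40° − 10.07° = 55.34°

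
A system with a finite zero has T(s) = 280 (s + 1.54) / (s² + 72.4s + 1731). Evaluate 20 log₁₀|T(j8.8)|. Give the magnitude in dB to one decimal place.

3.0 dB

|j8.8 + 1.54| = √(8.8² + 1.54²) = 8.934
|(j8.8)² + 72.4(j8.8) + 1731| = |1653.6 + j637.12| = 1772
|T(j8.8)| = 280 × 8.934 / 1772 = 1.4116
20 log₁₀(1.4116) = 2.99 dB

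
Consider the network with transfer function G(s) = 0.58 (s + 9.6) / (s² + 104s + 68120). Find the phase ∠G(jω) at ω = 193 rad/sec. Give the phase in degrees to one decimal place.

54.1°

∠(j193 + 9.6) = arctan(193/9.6) = 87.15°
∠[(j193)² + 104(j193) + 68120] = ∠[30871 + j20072] = 33.03°
∠G(j193) = 87.15° − 33.03° = 54.12°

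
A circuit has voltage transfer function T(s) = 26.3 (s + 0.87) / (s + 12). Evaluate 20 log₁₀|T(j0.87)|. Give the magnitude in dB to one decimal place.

8.6 dB

|j0.87 + 0.87| = √(0.87² + 0.87²) = 1.23
|j0.87 + 12| = √(0.87² + 12²) = 12.03
|T(j0.87)| = 26.3 × 1.23 / 12.03 = 2.6895
20 log₁₀(2.6895) = 8.59 dB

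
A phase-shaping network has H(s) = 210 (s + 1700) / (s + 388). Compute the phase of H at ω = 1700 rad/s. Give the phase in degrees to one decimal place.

-32.1 deg

∠(j1700 + 1700) = arctan(1700/1700) = 45.00°
∠(j1700 + 388) = arctan(1700/388) = 77.14°
∠H(j1700) = 45.00° − 77.14° = -32.14°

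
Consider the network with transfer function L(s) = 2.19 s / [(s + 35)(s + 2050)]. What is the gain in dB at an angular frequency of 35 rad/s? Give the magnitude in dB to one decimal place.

|j35| = 35
|j35 + 35| = √(35² + 35²) = 49.5
|j35 + 2050| = √(35² + 2050²) = 2050
|L(j35)| = 2.19 × 35 / (49.5 × 2050) = 0.00075529
20 log₁₀(0.00075529) = -62.44 dB

-62.4 dB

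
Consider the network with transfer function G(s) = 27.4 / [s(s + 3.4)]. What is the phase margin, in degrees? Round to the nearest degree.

36°

Gain crossover: |G(jω)| = 1 at ω ≈ 4.71 rad/sec.
∠G(j4.71) = −90° − arctan(4.71/3.4) ≈ -144.20°
PM = 180° + (-144.20°) = 35.80°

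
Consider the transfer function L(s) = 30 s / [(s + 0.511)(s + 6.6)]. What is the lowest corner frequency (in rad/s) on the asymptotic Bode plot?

Break frequencies occur at each pole and zero magnitude: 0.511 rad/s, 6.6 rad/s.
The lowest is 0.511 rad/s.

0.511 rad/s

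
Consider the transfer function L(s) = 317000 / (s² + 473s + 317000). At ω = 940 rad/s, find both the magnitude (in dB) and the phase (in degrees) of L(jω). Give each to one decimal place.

|(j940)² + 473(j940) + 317000| = |-5.666e+05 + j4.4462e+05| = 7.202e+05
|L(j940)| = 317000 / 7.202e+05 = 0.44014
20 log₁₀(0.44014) = -7.13 dB
∠[(j940)² + 473(j940) + 317000] = ∠[-5.666e+05 + j4.4462e+05] = 141.88°
∠L(j940) = −141.88° = -141.88°

|L| = -7.1 dB, ∠L = -141.9°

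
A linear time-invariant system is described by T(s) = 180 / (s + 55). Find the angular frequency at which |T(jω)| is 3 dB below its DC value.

55 rad/s

For a single-pole low-pass, the −3 dB point is at the pole: ω = 55 rad/s.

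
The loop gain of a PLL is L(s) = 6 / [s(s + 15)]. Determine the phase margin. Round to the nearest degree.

88 deg

Gain crossover: |L(jω)| = 1 at ω ≈ 0.4 rad/s.
∠L(j0.4) = −90° − arctan(0.4/15) ≈ -91.53°
PM = 180° + (-91.53°) = 88.47°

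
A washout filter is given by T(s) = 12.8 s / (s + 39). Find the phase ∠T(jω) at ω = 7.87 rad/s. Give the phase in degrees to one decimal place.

∠(j7.87) = 90.00°
∠(j7.87 + 39) = arctan(7.87/39) = 11.41°
∠T(j7.87) = 90.00° − 11.41° = 78.59°

78.6°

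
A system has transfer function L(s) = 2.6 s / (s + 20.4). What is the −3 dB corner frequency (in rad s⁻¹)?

For a single-pole high-pass, the −3 dB point is at the pole: ω = 20.4 rad s⁻¹.

20.4 rad s⁻¹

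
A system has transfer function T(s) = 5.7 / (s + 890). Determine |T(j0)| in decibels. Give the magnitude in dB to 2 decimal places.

-43.87 dB

T(0) = 5.7 / 890 = 0.0064045
20 log₁₀(0.0064045) = -43.870 dB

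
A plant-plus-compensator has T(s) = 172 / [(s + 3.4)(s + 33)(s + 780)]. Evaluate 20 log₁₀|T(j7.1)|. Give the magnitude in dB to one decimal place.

-61.6 dB

|j7.1 + 3.4| = √(7.1² + 3.4²) = 7.872
|j7.1 + 33| = √(7.1² + 33²) = 33.76
|j7.1 + 780| = √(7.1² + 780²) = 780
|T(j7.1)| = 172 / (7.872 × 33.76 × 780) = 0.00082982
20 log₁₀(0.00082982) = -61.62 dB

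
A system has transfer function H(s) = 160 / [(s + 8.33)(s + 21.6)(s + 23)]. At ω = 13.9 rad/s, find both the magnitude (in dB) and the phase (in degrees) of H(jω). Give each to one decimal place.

|j13.9 + 8.33| = √(13.9² + 8.33²) = 16.2
|j13.9 + 21.6| = √(13.9² + 21.6²) = 25.69
|j13.9 + 23| = √(13.9² + 23²) = 26.87
|H(j13.9)| = 160 / (16.2 × 25.69 × 26.87) = 0.014304
20 log₁₀(0.014304) = -36.89 dB
∠(j13.9 + 8.33) = arctan(13.9/8.33) = 59.07°
∠(j13.9 + 21.6) = arctan(13.9/21.6) = 32.76°
∠(j13.9 + 23) = arctan(13.9/23) = 31.15°
∠H(j13.9) = − (59.07° + 32.76° + 31.15°) = -122.98°

|H| = -36.9 dB, ∠H = -123.0 deg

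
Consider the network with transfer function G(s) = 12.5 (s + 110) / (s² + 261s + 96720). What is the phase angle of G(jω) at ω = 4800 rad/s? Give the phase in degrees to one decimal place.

-88.2°

∠(j4800 + 110) = arctan(4800/110) = 88.69°
∠[(j4800)² + 261(j4800) + 96720] = ∠[-2.2943e+07 + j1.2528e+06] = 176.87°
∠G(j4800) = 88.69° − 176.87° = -88.19°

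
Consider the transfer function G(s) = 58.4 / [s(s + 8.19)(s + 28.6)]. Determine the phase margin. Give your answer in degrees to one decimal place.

87.8°

Gain crossover: |G(jω)| = 1 at ω ≈ 0.249 rad/s.
∠G(j0.249) = −90° − arctan(0.249/8.19) − arctan(0.249/28.6) ≈ -92.24°
PM = 180° + (-92.24°) = 87.76°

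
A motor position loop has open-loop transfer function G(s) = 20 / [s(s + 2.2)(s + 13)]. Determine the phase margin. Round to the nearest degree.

Gain crossover: |G(jω)| = 1 at ω ≈ 0.668 rad/s.
∠G(j0.668) = −90° − arctan(0.668/2.2) − arctan(0.668/13) ≈ -109.84°
PM = 180° + (-109.84°) = 70.16°

70°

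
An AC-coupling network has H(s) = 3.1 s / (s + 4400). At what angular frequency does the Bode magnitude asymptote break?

The single real pole at s = −4400 gives a corner at ω = 4400 rad/s.

4400 rad/s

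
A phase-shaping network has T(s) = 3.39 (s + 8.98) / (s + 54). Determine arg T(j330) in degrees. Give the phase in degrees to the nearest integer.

∠(j330 + 8.98) = arctan(330/8.98) = 88.44°
∠(j330 + 54) = arctan(330/54) = 80.71°
∠T(j330) = 88.44° − 80.71° = 7.73°

8°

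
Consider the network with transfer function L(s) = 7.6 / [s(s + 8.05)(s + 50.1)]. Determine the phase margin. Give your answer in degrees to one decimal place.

Gain crossover: |L(jω)| = 1 at ω ≈ 0.0188 rad/s.
∠L(j0.0188) = −90° − arctan(0.0188/8.05) − arctan(0.0188/50.1) ≈ -90.16°
PM = 180° + (-90.16°) = 89.84°

89.8°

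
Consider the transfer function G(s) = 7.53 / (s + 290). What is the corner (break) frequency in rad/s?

The single real pole at s = −290 gives a corner at ω = 290 rad/s.

290 rad/s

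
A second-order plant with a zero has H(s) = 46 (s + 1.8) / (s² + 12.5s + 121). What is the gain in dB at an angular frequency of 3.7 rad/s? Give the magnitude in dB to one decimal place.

4.2 dB

|j3.7 + 1.8| = √(3.7² + 1.8²) = 4.115
|(j3.7)² + 12.5(j3.7) + 121| = |107.31 + j46.25| = 116.9
|H(j3.7)| = 46 × 4.115 / 116.9 = 1.6198
20 log₁₀(1.6198) = 4.19 dB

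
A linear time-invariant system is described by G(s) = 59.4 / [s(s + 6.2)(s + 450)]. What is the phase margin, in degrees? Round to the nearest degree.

90°

Gain crossover: |G(jω)| = 1 at ω ≈ 0.0213 rad/sec.
∠G(j0.0213) = −90° − arctan(0.0213/6.2) − arctan(0.0213/450) ≈ -90.20°
PM = 180° + (-90.20°) = 89.80°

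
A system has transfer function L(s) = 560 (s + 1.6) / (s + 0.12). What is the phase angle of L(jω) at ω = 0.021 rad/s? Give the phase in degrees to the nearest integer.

-9°

∠(j0.021 + 1.6) = arctan(0.021/1.6) = 0.75°
∠(j0.021 + 0.12) = arctan(0.021/0.12) = 9.93°
∠L(j0.021) = 0.75° − 9.93° = -9.17°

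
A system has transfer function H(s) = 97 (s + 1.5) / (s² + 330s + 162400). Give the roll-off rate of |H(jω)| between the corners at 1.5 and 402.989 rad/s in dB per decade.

In this band the factors already past their corner are: zero at 1.5; net slope = 20 dB/decade.

20 dB/decade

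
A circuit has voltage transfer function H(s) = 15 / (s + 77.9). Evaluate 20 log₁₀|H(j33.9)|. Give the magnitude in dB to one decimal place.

|j33.9 + 77.9| = √(33.9² + 77.9²) = 84.96
|H(j33.9)| = 15 / 84.96 = 0.17656
20 log₁₀(0.17656) = -15.06 dB

-15.1 dB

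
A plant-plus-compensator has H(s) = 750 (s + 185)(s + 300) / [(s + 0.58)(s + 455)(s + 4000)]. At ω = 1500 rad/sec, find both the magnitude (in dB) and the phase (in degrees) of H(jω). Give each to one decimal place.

|j1500 + 185| = √(1500² + 185²) = 1511
|j1500 + 300| = √(1500² + 300²) = 1530
|j1500 + 0.58| = √(1500² + 0.58²) = 1500
|j1500 + 455| = √(1500² + 455²) = 1567
|j1500 + 4000| = √(1500² + 4000²) = 4272
|H(j1500)| = 750 × 1511 × 1530 / (1500 × 1567 × 4272) = 0.17263
20 log₁₀(0.17263) = -15.26 dB
∠(j1500 + 185) = arctan(1500/185) = 82.97°
∠(j1500 + 300) = arctan(1500/300) = 78.69°
∠(j1500 + 0.58) = arctan(1500/0.58) = 89.98°
∠(j1500 + 455) = arctan(1500/455) = 73.13°
∠(j1500 + 4000) = arctan(1500/4000) = 20.56°
∠H(j1500) = 82.97° + 78.69° − (89.98° + 73.13° + 20.56°) = -22.00°

|H| = -15.3 dB, ∠H = -22.0°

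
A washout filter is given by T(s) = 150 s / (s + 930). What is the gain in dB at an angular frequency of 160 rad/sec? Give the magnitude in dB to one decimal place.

28.1 dB

|j160| = 160
|j160 + 930| = √(160² + 930²) = 943.7
|T(j160)| = 150 × 160 / 943.7 = 25.433
20 log₁₀(25.433) = 28.11 dB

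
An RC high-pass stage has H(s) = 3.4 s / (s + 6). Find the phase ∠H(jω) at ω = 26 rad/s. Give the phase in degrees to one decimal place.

∠(j26) = 90.00°
∠(j26 + 6) = arctan(26/6) = 77.01°
∠H(j26) = 90.00° − 77.01° = 12.99°

13.0°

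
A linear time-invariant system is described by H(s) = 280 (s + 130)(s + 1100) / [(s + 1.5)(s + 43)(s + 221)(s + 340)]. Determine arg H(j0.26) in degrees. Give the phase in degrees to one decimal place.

-10.2 deg

∠(j0.26 + 130) = arctan(0.26/130) = 0.11°
∠(j0.26 + 1100) = arctan(0.26/1100) = 0.01°
∠(j0.26 + 1.5) = arctan(0.26/1.5) = 9.83°
∠(j0.26 + 43) = arctan(0.26/43) = 0.35°
∠(j0.26 + 221) = arctan(0.26/221) = 0.07°
∠(j0.26 + 340) = arctan(0.26/340) = 0.04°
∠H(j0.26) = 0.11° + 0.01° − (9.83° + 0.35° + 0.07° + 0.04°) = -10.16°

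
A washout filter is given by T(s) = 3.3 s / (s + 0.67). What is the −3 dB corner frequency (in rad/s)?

0.67 rad/s

For a single-pole high-pass, the −3 dB point is at the pole: ω = 0.67 rad/s.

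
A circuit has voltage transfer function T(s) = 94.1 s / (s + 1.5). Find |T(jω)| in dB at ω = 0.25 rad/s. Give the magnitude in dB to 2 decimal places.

23.79 dB

|j0.25| = 0.25
|j0.25 + 1.5| = √(0.25² + 1.5²) = 1.521
|T(j0.25)| = 94.1 × 0.25 / 1.521 = 15.47
20 log₁₀(15.47) = 23.790 dB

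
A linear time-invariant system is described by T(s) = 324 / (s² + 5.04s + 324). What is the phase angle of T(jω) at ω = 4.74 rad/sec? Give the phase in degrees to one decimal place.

∠[(j4.74)² + 5.04(j4.74) + 324] = ∠[301.53 + j23.89] = 4.53°
∠T(j4.74) = −4.53° = -4.53°

-4.5°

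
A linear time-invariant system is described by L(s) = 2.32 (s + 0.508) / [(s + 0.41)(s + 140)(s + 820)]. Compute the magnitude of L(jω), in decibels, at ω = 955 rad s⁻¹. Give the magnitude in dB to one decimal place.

-114.4 dB

|j955 + 0.508| = √(955² + 0.508²) = 955
|j955 + 0.41| = √(955² + 0.41²) = 955
|j955 + 140| = √(955² + 140²) = 965.2
|j955 + 820| = √(955² + 820²) = 1259
|L(j955)| = 2.32 × 955 / (955 × 965.2 × 1259) = 1.9096e-06
20 log₁₀(1.9096e-06) = -114.38 dB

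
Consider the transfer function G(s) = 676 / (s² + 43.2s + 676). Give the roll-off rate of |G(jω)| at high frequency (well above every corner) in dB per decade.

With 0 zeros and 2 poles, the high-frequency asymptotic slope is 20 × (0 − 2) = -40 dB/decade.

-40 dB/decade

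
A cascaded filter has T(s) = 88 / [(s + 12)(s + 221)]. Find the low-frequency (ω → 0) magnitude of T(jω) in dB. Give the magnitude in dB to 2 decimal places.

T(0) = 88 / (12 × 221) = 0.033183
20 log₁₀(0.033183) = -29.582 dB

-29.58 dB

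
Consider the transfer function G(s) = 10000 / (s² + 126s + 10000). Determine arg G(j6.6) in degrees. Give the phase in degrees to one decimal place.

∠[(j6.6)² + 126(j6.6) + 10000] = ∠[9956.4 + j831.6] = 4.77°
∠G(j6.6) = −4.77° = -4.77°

-4.8°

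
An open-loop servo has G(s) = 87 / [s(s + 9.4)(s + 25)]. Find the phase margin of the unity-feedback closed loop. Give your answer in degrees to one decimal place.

Gain crossover: |G(jω)| = 1 at ω ≈ 0.37 rad s⁻¹.
∠G(j0.37) = −90° − arctan(0.37/9.4) − arctan(0.37/25) ≈ -93.10°
PM = 180° + (-93.10°) = 86.90°

86.9°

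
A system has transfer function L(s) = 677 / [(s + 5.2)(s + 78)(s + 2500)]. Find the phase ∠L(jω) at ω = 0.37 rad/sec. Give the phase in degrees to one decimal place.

∠(j0.37 + 5.2) = arctan(0.37/5.2) = 4.07°
∠(j0.37 + 78) = arctan(0.37/78) = 0.27°
∠(j0.37 + 2500) = arctan(0.37/2500) = 0.01°
∠L(j0.37) = − (4.07° + 0.27° + 0.01°) = -4.35°

-4.4°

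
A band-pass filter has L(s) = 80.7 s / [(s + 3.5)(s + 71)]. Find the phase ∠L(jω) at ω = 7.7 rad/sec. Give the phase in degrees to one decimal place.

∠(j7.7) = 90.00°
∠(j7.7 + 3.5) = arctan(7.7/3.5) = 65.56°
∠(j7.7 + 71) = arctan(7.7/71) = 6.19°
∠L(j7.7) = 90.00° − (65.56° + 6.19°) = 18.25°

18.3°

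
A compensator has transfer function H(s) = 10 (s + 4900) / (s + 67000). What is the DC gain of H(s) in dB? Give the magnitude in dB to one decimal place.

-2.7 dB

H(0) = 10 × 4900 / 67000 = 0.73134
20 log₁₀(0.73134) = -2.72 dB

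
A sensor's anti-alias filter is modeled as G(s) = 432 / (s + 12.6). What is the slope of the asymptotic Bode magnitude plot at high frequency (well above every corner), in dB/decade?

With 0 zeros and 1 pole, the high-frequency asymptotic slope is 20 × (0 − 1) = -20 dB/decade.

-20 dB/decade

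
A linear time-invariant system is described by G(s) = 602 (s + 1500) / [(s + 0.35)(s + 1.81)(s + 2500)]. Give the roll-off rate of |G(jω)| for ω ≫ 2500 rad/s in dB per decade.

With 1 zero and 3 poles, the high-frequency asymptotic slope is 20 × (1 − 3) = -40 dB/decade.

-40 dB/decade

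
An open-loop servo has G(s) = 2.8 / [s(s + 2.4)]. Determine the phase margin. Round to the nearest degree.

66 deg

Gain crossover: |G(jω)| = 1 at ω ≈ 1.07 rad/sec.
∠G(j1.07) = −90° − arctan(1.07/2.4) ≈ -113.95°
PM = 180° + (-113.95°) = 66.05°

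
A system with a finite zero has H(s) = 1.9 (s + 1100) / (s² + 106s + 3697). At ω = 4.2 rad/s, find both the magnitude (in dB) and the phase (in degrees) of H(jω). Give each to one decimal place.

|H| = -5.0 dB, ∠H = -6.7°

|j4.2 + 1100| = √(4.2² + 1100²) = 1100
|(j4.2)² + 106(j4.2) + 3697| = |3679.4 + j445.2| = 3706
|H(j4.2)| = 1.9 × 1100 / 3706 = 0.56392
20 log₁₀(0.56392) = -4.98 dB
∠(j4.2 + 1100) = arctan(4.2/1100) = 0.22°
∠[(j4.2)² + 106(j4.2) + 3697] = ∠[3679.4 + j445.2] = 6.90°
∠H(j4.2) = 0.22° − 6.90° = -6.68°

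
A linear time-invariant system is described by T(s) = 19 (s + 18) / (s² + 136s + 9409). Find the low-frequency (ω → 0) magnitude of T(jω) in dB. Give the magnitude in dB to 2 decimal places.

-28.79 dB

T(0) = 19 × 18 / 9409 = 0.036348
20 log₁₀(0.036348) = -28.790 dB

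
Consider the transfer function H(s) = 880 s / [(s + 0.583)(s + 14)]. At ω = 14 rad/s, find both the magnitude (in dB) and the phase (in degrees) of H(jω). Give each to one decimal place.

|j14| = 14
|j14 + 0.583| = √(14² + 0.583²) = 14.01
|j14 + 14| = √(14² + 14²) = 19.8
|H(j14)| = 880 × 14 / (14.01 × 19.8) = 44.408
20 log₁₀(44.408) = 32.95 dB
∠(j14) = 90.00°
∠(j14 + 0.583) = arctan(14/0.583) = 87.62°
∠(j14 + 14) = arctan(14/14) = 45.00°
∠H(j14) = 90.00° − (87.62° + 45.00°) = -42.62°

|H| = 32.9 dB, ∠H = -42.6 deg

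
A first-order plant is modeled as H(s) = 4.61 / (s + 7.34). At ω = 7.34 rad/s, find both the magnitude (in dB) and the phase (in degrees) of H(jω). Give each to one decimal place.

|H| = -7.1 dB, ∠H = -45.0 deg

|j7.34 + 7.34| = √(7.34² + 7.34²) = 10.38
|H(j7.34)| = 4.61 / 10.38 = 0.44411
20 log₁₀(0.44411) = -7.05 dB
∠(j7.34 + 7.34) = arctan(7.34/7.34) = 45.00°
∠H(j7.34) = −45.00° = -45.00°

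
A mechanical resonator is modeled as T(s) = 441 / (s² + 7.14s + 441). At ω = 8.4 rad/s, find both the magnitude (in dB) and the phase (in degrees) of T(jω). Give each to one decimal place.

|T| = 1.4 dB, ∠T = -9.2°

|(j8.4)² + 7.14(j8.4) + 441| = |370.44 + j59.976| = 375.3
|T(j8.4)| = 441 / 375.3 = 1.1752
20 log₁₀(1.1752) = 1.40 dB
∠[(j8.4)² + 7.14(j8.4) + 441] = ∠[370.44 + j59.976] = 9.20°
∠T(j8.4) = −9.20° = -9.20°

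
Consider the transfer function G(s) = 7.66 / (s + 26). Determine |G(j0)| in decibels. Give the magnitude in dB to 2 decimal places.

G(0) = 7.66 / 26 = 0.29462
20 log₁₀(0.29462) = -10.615 dB

-10.61 dB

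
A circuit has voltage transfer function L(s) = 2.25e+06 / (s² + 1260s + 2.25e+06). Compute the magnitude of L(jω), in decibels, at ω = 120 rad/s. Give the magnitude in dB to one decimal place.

|(j120)² + 1260(j120) + 2.25e+06| = |2.2356e+06 + j1.512e+05| = 2.241e+06
|L(j120)| = 2.25e+06 / 2.241e+06 = 1.0041
20 log₁₀(1.0041) = 0.04 dB

0.0 dB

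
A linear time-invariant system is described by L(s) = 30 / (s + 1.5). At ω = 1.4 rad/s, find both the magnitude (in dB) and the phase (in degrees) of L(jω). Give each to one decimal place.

|L| = 23.3 dB, ∠L = -43.0°

|j1.4 + 1.5| = √(1.4² + 1.5²) = 2.052
|L(j1.4)| = 30 / 2.052 = 14.621
20 log₁₀(14.621) = 23.30 dB
∠(j1.4 + 1.5) = arctan(1.4/1.5) = 43.03°
∠L(j1.4) = −43.03° = -43.03°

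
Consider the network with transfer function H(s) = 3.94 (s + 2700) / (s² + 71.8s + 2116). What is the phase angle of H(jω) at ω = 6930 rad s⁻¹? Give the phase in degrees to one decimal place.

∠(j6930 + 2700) = arctan(6930/2700) = 68.71°
∠[(j6930)² + 71.8(j6930) + 2116] = ∠[-4.8023e+07 + j4.9757e+05] = 179.41°
∠H(j6930) = 68.71° − 179.41° = -110.69°

-110.7°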